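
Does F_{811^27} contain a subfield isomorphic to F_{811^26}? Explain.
No: F_{811^26} is not a subfield of F_{811^27}

F_{p^m} embeds in F_{p^n} iff m | n. Here 26 ∤ 27 (since 27 = 1·26 + 1 with remainder 1 ≠ 0), so F_{811^26} is not a subfield of F_{811^27}. Equivalently: if it were, the tower law would give 26 = [F_{811^26}:F_811] dividing [F_{811^27}:F_811] = 27, contradiction.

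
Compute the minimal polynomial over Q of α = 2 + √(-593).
m_α(x) = x^2 - 4x + 597

From α - 2 = √(-593), squaring gives (α - 2)^2 = -593, i.e. α^2 - 4α + 4 = -593, so α^2 - 4α + 597 = 0. The discriminant of x^2 - 4x + 597 is (-4)^2 - 4·(597) = 16 - 2388 = -2372, and 4·(-593) is not a perfect square in Q since -593 is squarefree and ≠ 1. Hence x^2 - 4x + 597 is irreducible over Q and is the minimal polynomial of α.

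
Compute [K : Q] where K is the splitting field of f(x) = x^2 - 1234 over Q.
[K : Q] = 2

f(x) = x^2 - 1234 factors as (x - √1234)(x + √1234). The splitting field is K = Q(√1234). Since 1234 is squarefree and > 1, it is not a perfect square, so x^2 - 1234 is irreducible over Q and [Q(√1234) : Q] = 2. Hence [K : Q] = 2.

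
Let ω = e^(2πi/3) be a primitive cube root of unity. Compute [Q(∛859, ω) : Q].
[Q(∛859, ω) : Q] = 6

[Q(∛859):Q] = 3 (min poly x^3 - 859, irreducible since 859 is not a perfect cube). [Q(ω):Q] = 2 (min poly x^2 + x + 1). Since Q(∛859) ⊂ R and ω ∉ R, we have ω ∉ Q(∛859), so x^2 + x + 1 remains irreducible over Q(∛859) and [Q(∛859, ω) : Q(∛859)] = 2. By the tower law, [Q(∛859, ω) : Q] = 3 · 2 = 6. (In fact Q(∛859, ω) is the splitting field of x^3 - 859 over Q.)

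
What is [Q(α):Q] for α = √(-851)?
[Q(α):Q] = 2

[Q(α):Q] equals the degree of the minimal polynomial of α. Here α^2 = -851 and x^2 + 851 is irreducible (d = -851 is squarefree, ≠ 1, hence not a square), so deg(m_α) = 2. Thus [Q(α):Q] = 2.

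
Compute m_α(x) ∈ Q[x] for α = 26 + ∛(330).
m_α(x) = x^3 - 78x^2 + 2028x - 17906

Set β = α - 26 = ∛(330), so β^3 = 330. Then (α - 26)^3 - 330 = 0, i.e. α is a root of g(x) = (x - 26)^3 - 330 = x^3 - 78x^2 + 2028x - 17906. Since g(x) = h(x - 26) where h(x) = x^3 - 330, and h is irreducible over Q (because 330 is not a perfect cube, so h has no rational root, and a monic cubic with no rational root is irreducible), g is also irreducible (irreducibility is preserved under the substitution x → x - 26). Hence m_α(x) = x^3 - 78x^2 + 2028x - 17906.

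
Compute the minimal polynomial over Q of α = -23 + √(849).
m_α(x) = x^2 + 46x - 320

From α + 23 = √(849), squaring gives (α + 23)^2 = 849, i.e. α^2 + 46α + 529 = 849, so α^2 + 46α - 320 = 0. The discriminant of x^2 + 46x - 320 is (46)^2 - 4·(-320) = 2116 + 1280 = 3396, and 4·(849) is not a perfect square in Q since 849 is squarefree and ≠ 1. Hence x^2 + 46x - 320 is irreducible over Q and is the minimal polynomial of α.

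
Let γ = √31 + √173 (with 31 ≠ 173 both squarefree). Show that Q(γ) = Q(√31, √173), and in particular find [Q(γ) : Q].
[Q(γ) : Q] = 4 (equivalently, Q(γ) = Q(√31, √173))

Obviously Q(γ) ⊆ Q(√31, √173), and [Q(√31, √173):Q] = 4 (since 31, 173 are distinct squarefree integers > 1 with 5363 not a perfect square). To show equality we compute the minimal polynomial of γ. From γ = √31 + √173: γ^2 = 31 + 2√(5363) + 173 = 204 + 2√(5363), so γ^2 - 204 = 2√(5363); squaring, (γ^2 - 204)^2 = 4·5363, i.e. γ^4 - 408γ^2 + 41616 - 21452 = 0, i.e. γ^4 - 408γ^2 + 20164 = 0. So γ is a root of x^4 - 408x^2 + 20164. This polynomial is irreducible over Q: it has no rational root (each ±√31 ± √173 is irrational), and any factorization into two quadratics over Q would force √(5363) ∈ Q (pairing opposite roots) or √31, √173 ∈ Q (other pairings), all impossible. Hence [Q(γ):Q] = 4 = [Q(√31, √173):Q], so Q(γ) = Q(√31, √173).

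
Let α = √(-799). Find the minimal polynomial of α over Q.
m_α(x) = x^2 + 799

α satisfies α^2 + 799 = 0, so x^2 + 799 annihilates α. Since d = -799 is squarefree and ≠ 1, it is not a perfect square in Q, so x^2 + 799 has no rational root and is therefore irreducible over Q (a degree-2 polynomial over a field is irreducible iff it has no root). Hence m_α(x) = x^2 + 799.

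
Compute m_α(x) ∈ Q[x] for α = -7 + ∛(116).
m_α(x) = x^3 + 21x^2 + 147x + 227

Set β = α + 7 = ∛(116), so β^3 = 116. Then (α + 7)^3 - 116 = 0, i.e. α is a root of g(x) = (x + 7)^3 - 116 = x^3 + 21x^2 + 147x + 227. Since g(x) = h(x + 7) where h(x) = x^3 - 116, and h is irreducible over Q (because 116 is not a perfect cube, so h has no rational root, and a monic cubic with no rational root is irreducible), g is also irreducible (irreducibility is preserved under the substitution x → x + 7). Hence m_α(x) = x^3 + 21x^2 + 147x + 227.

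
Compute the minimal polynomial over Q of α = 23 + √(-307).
m_α(x) = x^2 - 46x + 836

From α - 23 = √(-307), squaring gives (α - 23)^2 = -307, i.e. α^2 - 46α + 529 = -307, so α^2 - 46α + 836 = 0. The discriminant of x^2 - 46x + 836 is (-46)^2 - 4·(836) = 2116 - 3344 = -1228, and 4·(-307) is not a perfect square in Q since -307 is squarefree and ≠ 1. Hence x^2 - 46x + 836 is irreducible over Q and is the minimal polynomial of α.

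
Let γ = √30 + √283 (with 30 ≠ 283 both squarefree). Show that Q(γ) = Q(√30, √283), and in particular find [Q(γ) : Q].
[Q(γ) : Q] = 4 (equivalently, Q(γ) = Q(√30, √283))

Obviously Q(γ) ⊆ Q(√30, √283), and [Q(√30, √283):Q] = 4 (since 30, 283 are distinct squarefree integers > 1 with 8490 not a perfect square). To show equality we compute the minimal polynomial of γ. From γ = √30 + √283: γ^2 = 30 + 2√(8490) + 283 = 313 + 2√(8490), so γ^2 - 313 = 2√(8490); squaring, (γ^2 - 313)^2 = 4·8490, i.e. γ^4 - 626γ^2 + 97969 - 33960 = 0, i.e. γ^4 - 626γ^2 + 64009 = 0. So γ is a root of x^4 - 626x^2 + 64009. This polynomial is irreducible over Q: it has no rational root (each ±√30 ± √283 is irrational), and any factorization into two quadratics over Q would force √(8490) ∈ Q (pairing opposite roots) or √30, √283 ∈ Q (other pairings), all impossible. Hence [Q(γ):Q] = 4 = [Q(√30, √283):Q], so Q(γ) = Q(√30, √283).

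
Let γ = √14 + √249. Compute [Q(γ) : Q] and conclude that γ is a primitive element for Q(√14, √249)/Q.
[Q(γ) : Q] = 4 (equivalently, Q(γ) = Q(√14, √249))

Obviously Q(γ) ⊆ Q(√14, √249), and [Q(√14, √249):Q] = 4 (since 14, 249 are distinct squarefree integers > 1 with 3486 not a perfect square). To show equality we compute the minimal polynomial of γ. From γ = √14 + √249: γ^2 = 14 + 2√(3486) + 249 = 263 + 2√(3486), so γ^2 - 263 = 2√(3486); squaring, (γ^2 - 263)^2 = 4·3486, i.e. γ^4 - 526γ^2 + 69169 - 13944 = 0, i.e. γ^4 - 526γ^2 + 55225 = 0. So γ is a root of x^4 - 526x^2 + 55225. This polynomial is irreducible over Q: it has no rational root (each ±√14 ± √249 is irrational), and any factorization into two quadratics over Q would force √(3486) ∈ Q (pairing opposite roots) or √14, √249 ∈ Q (other pairings), all impossible. Hence [Q(γ):Q] = 4 = [Q(√14, √249):Q], so Q(γ) = Q(√14, √249).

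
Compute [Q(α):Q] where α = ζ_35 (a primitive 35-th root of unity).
[Q(α):Q] = 24

The minimal polynomial of ζ_35 over Q is the 35-th cyclotomic polynomial Φ_35(x), which is irreducible over Q and has degree φ(35) = 24. Hence [Q(α):Q] = φ(35) = 24.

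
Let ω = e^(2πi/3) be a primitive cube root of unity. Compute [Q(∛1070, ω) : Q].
[Q(∛1070, ω) : Q] = 6

[Q(∛1070):Q] = 3 (min poly x^3 - 1070, irreducible since 1070 is not a perfect cube). [Q(ω):Q] = 2 (min poly x^2 + x + 1). Since Q(∛1070) ⊂ R and ω ∉ R, we have ω ∉ Q(∛1070), so x^2 + x + 1 remains irreducible over Q(∛1070) and [Q(∛1070, ω) : Q(∛1070)] = 2. By the tower law, [Q(∛1070, ω) : Q] = 3 · 2 = 6. (In fact Q(∛1070, ω) is the splitting field of x^3 - 1070 over Q.)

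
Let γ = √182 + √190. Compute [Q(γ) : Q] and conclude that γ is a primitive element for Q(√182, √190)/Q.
[Q(γ) : Q] = 4 (equivalently, Q(γ) = Q(√182, √190))

Obviously Q(γ) ⊆ Q(√182, √190), and [Q(√182, √190):Q] = 4 (since 182, 190 are distinct squarefree integers > 1 with 34580 not a perfect square). To show equality we compute the minimal polynomial of γ. From γ = √182 + √190: γ^2 = 182 + 2√(34580) + 190 = 372 + 2√(34580), so γ^2 - 372 = 2√(34580); squaring, (γ^2 - 372)^2 = 4·34580, i.e. γ^4 - 744γ^2 + 138384 - 138320 = 0, i.e. γ^4 - 744γ^2 + 64 = 0. So γ is a root of x^4 - 744x^2 + 64. This polynomial is irreducible over Q: it has no rational root (each ±√182 ± √190 is irrational), and any factorization into two quadratics over Q would force √(34580) ∈ Q (pairing opposite roots) or √182, √190 ∈ Q (other pairings), all impossible. Hence [Q(γ):Q] = 4 = [Q(√182, √190):Q], so Q(γ) = Q(√182, √190).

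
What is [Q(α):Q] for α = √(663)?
[Q(α):Q] = 2

[Q(α):Q] equals the degree of the minimal polynomial of α. Here α^2 = 663 and x^2 - 663 is irreducible (d = 663 is squarefree, ≠ 1, hence not a square), so deg(m_α) = 2. Thus [Q(α):Q] = 2.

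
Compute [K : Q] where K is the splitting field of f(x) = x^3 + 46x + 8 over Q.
[K : Q] = 6

By the rational root test, any rational root of the monic integer polynomial f(x) = x^3 + 46x + 8 must be an integer dividing the constant term 8, i.e. one of ±{1, 2, 4, 8}. Evaluating: f(1) = 55, f(-1) = -39, f(2) = 108, f(-2) = -92, f(4) = 256, f(-4) = -240, f(8) = 888, f(-8) = -872; none is 0, so f has no rational root and is therefore irreducible over Q (a cubic with no linear factor over a field is irreducible). For an irreducible cubic, the Galois group is A_3 or S_3 according as the discriminant disc(f) = -4a^3 - 27b^2 = -4·(46)^3 - 27·(8)^2 = -391072 is or is not a square in Q. Here disc(f) = -391072 is not a perfect square in Q, so the Galois group of f over Q is not contained in A_3 and must be all of S_3. The splitting field has degree |S_3| = 6 over Q, so [K : Q] = 6.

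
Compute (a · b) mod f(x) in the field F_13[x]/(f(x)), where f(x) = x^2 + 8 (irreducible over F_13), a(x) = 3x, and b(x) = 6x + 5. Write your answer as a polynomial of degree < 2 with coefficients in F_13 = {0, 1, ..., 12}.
a · b ≡ 2x + 12 (mod f(x))

Multiply in F_13[x]: a(x)·b(x) = (3x)·(6x + 5) = 5x^2 + 2x. This has degree ≥ 2, so divide by f(x) over F_13: 5x^2 + 2x = (5)·(x^2 + 8) + (2x + 12). Hence a·b ≡ 2x + 12 (mod f). (F_13[x]/(f) is a field with 13^2 = 169 elements since f is irreducible of degree 2.)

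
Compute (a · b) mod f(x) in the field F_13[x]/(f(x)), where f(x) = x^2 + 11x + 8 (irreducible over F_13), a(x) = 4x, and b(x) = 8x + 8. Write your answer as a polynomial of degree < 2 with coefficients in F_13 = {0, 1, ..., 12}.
a · b ≡ 5x + 4 (mod f(x))

Multiply in F_13[x]: a(x)·b(x) = (4x)·(8x + 8) = 6x^2 + 6x. This has degree ≥ 2, so divide by f(x) over F_13: 6x^2 + 6x = (6)·(x^2 + 11x + 8) + (5x + 4). Hence a·b ≡ 5x + 4 (mod f). (F_13[x]/(f) is a field with 13^2 = 169 elements since f is irreducible of degree 2.)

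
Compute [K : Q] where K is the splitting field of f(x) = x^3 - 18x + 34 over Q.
[K : Q] = 6

By the rational root test, any rational root of the monic integer polynomial f(x) = x^3 - 18x + 34 must be an integer dividing the constant term 34, i.e. one of ±{1, 2, 17, 34}. Evaluating: f(1) = 17, f(-1) = 51, f(2) = 6, f(-2) = 62, f(17) = 4641, f(-17) = -4573, f(34) = 38726, f(-34) = -38658; none is 0, so f has no rational root and is therefore irreducible over Q (a cubic with no linear factor over a field is irreducible). For an irreducible cubic, the Galois group is A_3 or S_3 according as the discriminant disc(f) = -4a^3 - 27b^2 = -4·(-18)^3 - 27·(34)^2 = -7884 is or is not a square in Q. Here disc(f) = -7884 is not a perfect square in Q, so the Galois group of f over Q is not contained in A_3 and must be all of S_3. The splitting field has degree |S_3| = 6 over Q, so [K : Q] = 6.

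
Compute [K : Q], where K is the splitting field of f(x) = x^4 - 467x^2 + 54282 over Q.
[K : Q] = 4

Solving the quadratic in x^2: x^2 = (467 ± √(467^2 - 4·54282))/2 = (467 ± √961)/2 = (467 ± 31)/2, giving x^2 = 218 or x^2 = 249. So f(x) = (x^2 - 218)(x^2 - 249) and the roots of f are ±√218, ±√249. Hence the splitting field is K = Q(√218, √249). Since 218 and 249 are distinct squarefree integers > 1, their product 54282 is not a perfect square, so √249 ∉ Q(√218). By the tower law [K:Q] = [Q(√218,√249):Q(√218)] · [Q(√218):Q] = 2 · 2 = 4.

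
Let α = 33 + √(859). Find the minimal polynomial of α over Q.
m_α(x) = x^2 - 66x + 230

From α - 33 = √(859), squaring gives (α - 33)^2 = 859, i.e. α^2 - 66α + 1089 = 859, so α^2 - 66α + 230 = 0. The discriminant of x^2 - 66x + 230 is (-66)^2 - 4·(230) = 4356 - 920 = 3436, and 4·(859) is not a perfect square in Q since 859 is squarefree and ≠ 1. Hence x^2 - 66x + 230 is irreducible over Q and is the minimal polynomial of α.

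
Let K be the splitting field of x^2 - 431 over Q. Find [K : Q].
[K : Q] = 2

f(x) = x^2 - 431 factors as (x - √431)(x + √431). The splitting field is K = Q(√431). Since 431 is squarefree and > 1, it is not a perfect square, so x^2 - 431 is irreducible over Q and [Q(√431) : Q] = 2. Hence [K : Q] = 2.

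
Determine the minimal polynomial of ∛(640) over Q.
m_α(x) = x^3 - 640

α satisfies α^3 = 640, so x^3 - 640 annihilates α. By the rational root test, a rational root p/q (in lowest terms) of x^3 - 640 would satisfy p^3 = 640 q^3, forcing q = 1 and p^3 = 640; but 640 is not a perfect cube, contradiction. A monic cubic over Q with no rational root is irreducible (any nontrivial factorization would include a linear factor). Hence x^3 - 640 is the minimal polynomial of α, and in particular [Q(α):Q] = 3.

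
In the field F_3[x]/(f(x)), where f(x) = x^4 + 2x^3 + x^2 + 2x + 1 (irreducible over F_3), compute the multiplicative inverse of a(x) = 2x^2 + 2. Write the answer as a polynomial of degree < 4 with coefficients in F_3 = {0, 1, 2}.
a(x)^(-1) ≡ x^2 + 2x (mod f(x))

Since f is irreducible over F_3, F_3[x]/(f) is a field and a(x) ≠ 0 has an inverse. Apply the extended Euclidean algorithm to f(x) and a(x) in F_3[x]: f(x) = (2x^2 + x)·a(x) + (1). The last nonzero remainder is the constant 1 = gcd(f, a) in F_3. Back-substituting through the division chain expresses 1 = s(x)·a(x) + t(x)·f(x) with s(x) ≡ x^2 + 2x (mod f), so a(x)^(-1) ≡ s(x) = x^2 + 2x (mod f). Check: (2x^2 + 2)·(x^2 + 2x) = 2x^4 + x^3 + 2x^2 + x ≡ 1 (mod x^4 + 2x^3 + x^2 + 2x + 1).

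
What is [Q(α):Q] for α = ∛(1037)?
[Q(α):Q] = 3

The minimal polynomial of α is x^3 - 1037, irreducible over Q since 1037 is not a perfect cube (so x^3 - 1037 has no rational root). Hence [Q(α):Q] = deg(m_α) = 3.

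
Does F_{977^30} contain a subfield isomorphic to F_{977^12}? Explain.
No: F_{977^12} is not a subfield of F_{977^30}

F_{p^m} embeds in F_{p^n} iff m | n. Here 12 ∤ 30 (since 30 = 2·12 + 6 with remainder 6 ≠ 0), so F_{977^12} is not a subfield of F_{977^30}. Equivalently: if it were, the tower law would give 12 = [F_{977^12}:F_977] dividing [F_{977^30}:F_977] = 30, contradiction.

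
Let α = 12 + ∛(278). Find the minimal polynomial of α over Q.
m_α(x) = x^3 - 36x^2 + 432x - 2006

Set β = α - 12 = ∛(278), so β^3 = 278. Then (α - 12)^3 - 278 = 0, i.e. α is a root of g(x) = (x - 12)^3 - 278 = x^3 - 36x^2 + 432x - 2006. Since g(x) = h(x - 12) where h(x) = x^3 - 278, and h is irreducible over Q (because 278 is not a perfect cube, so h has no rational root, and a monic cubic with no rational root is irreducible), g is also irreducible (irreducibility is preserved under the substitution x → x - 12). Hence m_α(x) = x^3 - 36x^2 + 432x - 2006.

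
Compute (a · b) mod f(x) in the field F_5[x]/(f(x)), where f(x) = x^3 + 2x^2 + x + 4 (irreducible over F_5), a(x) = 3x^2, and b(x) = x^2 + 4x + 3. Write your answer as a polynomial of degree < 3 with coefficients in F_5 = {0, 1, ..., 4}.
a · b ≡ 4x^2 + 2x + 1 (mod f(x))

Multiply in F_5[x]: a(x)·b(x) = (3x^2)·(x^2 + 4x + 3) = 3x^4 + 2x^3 + 4x^2. This has degree ≥ 3, so divide by f(x) over F_5: 3x^4 + 2x^3 + 4x^2 = (3x + 1)·(x^3 + 2x^2 + x + 4) + (4x^2 + 2x + 1). Hence a·b ≡ 4x^2 + 2x + 1 (mod f). (F_5[x]/(f) is a field with 5^3 = 125 elements since f is irreducible of degree 3.)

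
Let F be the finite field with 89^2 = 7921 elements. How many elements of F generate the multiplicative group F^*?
There are φ(7920) = 1920 primitive elements

F_q^* is cyclic of order q - 1 = 7920. A cyclic group of order m has exactly φ(m) generators. Here m = 7920 = 2^4 · 3^2 · 5 · 11, so the number of primitive elements is φ(7920) = 1920.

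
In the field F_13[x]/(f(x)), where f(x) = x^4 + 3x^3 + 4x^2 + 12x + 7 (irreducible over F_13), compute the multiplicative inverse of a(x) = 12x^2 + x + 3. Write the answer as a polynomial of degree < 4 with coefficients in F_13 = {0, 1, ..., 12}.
a(x)^(-1) ≡ 4x^3 + 6x + 3 (mod f(x))

Since f is irreducible over F_13, F_13[x]/(f) is a field and a(x) ≠ 0 has an inverse. Apply the extended Euclidean algorithm to f(x) and a(x) in F_13[x]: f(x) = (12x^2 + 9x + 2)·a(x) + (9x + 1);  a(x) = (10x + 12)·(9x + 1) + (4). The last nonzero remainder is the constant 4 = gcd(f, a) in F_13. Back-substituting through the division chain expresses 4 = s(x)·a(x) + t(x)·f(x) with s(x) ≡ 3x^3 + 11x + 12 (mod f), so (3x^3 + 11x + 12)·a(x) ≡ 4 (mod f). Multiplying by 4^(-1) ≡ 10 in F_13 gives a(x)^(-1) ≡ 10·(3x^3 + 11x + 12) ≡ 4x^3 + 6x + 3 (mod f). Check: (12x^2 + x + 3)·(4x^3 + 6x + 3) = 9x^5 + 4x^4 + 6x^3 + 3x^2 + 8x + 9 ≡ 1 (mod x^4 + 3x^3 + 4x^2 + 12x + 7).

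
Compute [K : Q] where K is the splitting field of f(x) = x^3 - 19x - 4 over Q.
[K : Q] = 6

By the rational root test, any rational root of the monic integer polynomial f(x) = x^3 - 19x - 4 must be an integer dividing the constant term -4, i.e. one of ±{1, 2, 4}. Evaluating: f(1) = -22, f(-1) = 14, f(2) = -34, f(-2) = 26, f(4) = -16, f(-4) = 8; none is 0, so f has no rational root and is therefore irreducible over Q (a cubic with no linear factor over a field is irreducible). For an irreducible cubic, the Galois group is A_3 or S_3 according as the discriminant disc(f) = -4a^3 - 27b^2 = -4·(-19)^3 - 27·(-4)^2 = 27004 is or is not a square in Q. Here disc(f) = 27004 is not a perfect square in Q, so the Galois group of f over Q is not contained in A_3 and must be all of S_3. The splitting field has degree |S_3| = 6 over Q, so [K : Q] = 6.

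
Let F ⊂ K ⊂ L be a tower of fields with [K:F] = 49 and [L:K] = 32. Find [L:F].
[L:F] = 1568

The tower law says that for any tower of field extensions F ⊂ K ⊂ L with finite degrees, [L:F] = [L:K] · [K:F]. Here this gives [L:F] = 32 · 49 = 1568.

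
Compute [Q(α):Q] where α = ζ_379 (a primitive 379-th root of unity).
[Q(α):Q] = 378

The minimal polynomial of ζ_379 over Q is the 379-th cyclotomic polynomial Φ_379(x), which is irreducible over Q and has degree φ(379) = 378. Hence [Q(α):Q] = φ(379) = 378.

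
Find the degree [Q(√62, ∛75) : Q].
[Q(√62, ∛75) : Q] = 6

Let L = Q(√62, ∛75). Since Q(√62) ⊂ L and [Q(√62):Q] = 2, the tower law gives 2 | [L:Q]. Likewise Q(∛75) ⊂ L with [Q(∛75):Q] = 3 (because 75 is not a perfect cube), so 3 | [L:Q]. As gcd(2,3) = 1, [L:Q] is divisible by 6. Conversely L is generated over Q by √62 and ∛75, so [L:Q] ≤ 2·3 = 6. Therefore [Q(√62, ∛75) : Q] = 6.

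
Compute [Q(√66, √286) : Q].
[Q(√66, √286) : Q] = 4

[Q(√66):Q] = 2 (min poly x^2 - 66, irreducible since 66 is squarefree > 1). For the top step, suppose √286 ∈ Q(√66), say √286 = c + d√66 with c, d ∈ Q. Squaring: 286 = c^2 + 66d^2 + 2cd√66. Since √66 ∉ Q this forces 2cd = 0. If d = 0 then √286 = c ∈ Q, contradicting 286 squarefree > 1. If c = 0 then 286 = 66d^2, so 66·286 = (66d)^2 is a perfect square in Q — but 66·286 = 18876 is not a perfect square (since 66 and 286 are distinct squarefree integers). Contradiction. Hence √286 ∉ Q(√66), so x^2 - 286 stays irreducible over Q(√66) and [Q(√66, √286) : Q(√66)] = 2. By the tower law, [Q(√66, √286) : Q] = 2 · 2 = 4.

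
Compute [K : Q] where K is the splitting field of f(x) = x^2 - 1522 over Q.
[K : Q] = 2

f(x) = x^2 - 1522 factors as (x - √1522)(x + √1522). The splitting field is K = Q(√1522). Since 1522 is squarefree and > 1, it is not a perfect square, so x^2 - 1522 is irreducible over Q and [Q(√1522) : Q] = 2. Hence [K : Q] = 2.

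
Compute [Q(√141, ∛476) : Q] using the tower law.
[Q(√141, ∛476) : Q] = 6

Let L = Q(√141, ∛476). Since Q(√141) ⊂ L and [Q(√141):Q] = 2, the tower law gives 2 | [L:Q]. Likewise Q(∛476) ⊂ L with [Q(∛476):Q] = 3 (because 476 is not a perfect cube), so 3 | [L:Q]. As gcd(2,3) = 1, [L:Q] is divisible by 6. Conversely L is generated over Q by √141 and ∛476, so [L:Q] ≤ 2·3 = 6. Therefore [Q(√141, ∛476) : Q] = 6.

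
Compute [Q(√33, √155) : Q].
[Q(√33, √155) : Q] = 4

[Q(√33):Q] = 2 (min poly x^2 - 33, irreducible since 33 is squarefree > 1). For the top step, suppose √155 ∈ Q(√33), say √155 = c + d√33 with c, d ∈ Q. Squaring: 155 = c^2 + 33d^2 + 2cd√33. Since √33 ∉ Q this forces 2cd = 0. If d = 0 then √155 = c ∈ Q, contradicting 155 squarefree > 1. If c = 0 then 155 = 33d^2, so 33·155 = (33d)^2 is a perfect square in Q — but 33·155 = 5115 is not a perfect square (since 33 and 155 are distinct squarefree integers). Contradiction. Hence √155 ∉ Q(√33), so x^2 - 155 stays irreducible over Q(√33) and [Q(√33, √155) : Q(√33)] = 2. By the tower law, [Q(√33, √155) : Q] = 2 · 2 = 4.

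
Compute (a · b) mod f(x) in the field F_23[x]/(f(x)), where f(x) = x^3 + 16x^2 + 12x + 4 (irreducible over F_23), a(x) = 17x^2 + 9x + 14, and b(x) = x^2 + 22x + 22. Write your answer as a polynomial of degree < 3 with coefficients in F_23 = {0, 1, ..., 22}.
a · b ≡ 9x^2 + 3x + 2 (mod f(x))

Multiply in F_23[x]: a(x)·b(x) = (17x^2 + 9x + 14)·(x^2 + 22x + 22) = 17x^4 + 15x^3 + 11x^2 + 9. This has degree ≥ 3, so divide by f(x) over F_23: 17x^4 + 15x^3 + 11x^2 + 9 = (17x + 19)·(x^3 + 16x^2 + 12x + 4) + (9x^2 + 3x + 2). Hence a·b ≡ 9x^2 + 3x + 2 (mod f). (F_23[x]/(f) is a field with 23^3 = 12167 elements since f is irreducible of degree 3.)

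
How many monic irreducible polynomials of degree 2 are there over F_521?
There are 135460 monic irreducible polynomials of degree 2 over F_521

Each element of F_{521^2} that lies in no proper subfield is a root of exactly one monic irreducible of degree 2 over F_521, and each such polynomial has 2 distinct roots in F_{521^2}. By Möbius inversion the count is N_521(2) = (1/2) Σ_{d|2} μ(2/d) · 521^d = (1/2)(μ(2)·521^1 + μ(1)·521^2) = 270920/2 = 135460.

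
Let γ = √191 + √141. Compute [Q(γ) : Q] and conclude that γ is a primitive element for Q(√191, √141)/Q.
[Q(γ) : Q] = 4 (equivalently, Q(γ) = Q(√191, √141))

Obviously Q(γ) ⊆ Q(√191, √141), and [Q(√191, √141):Q] = 4 (since 191, 141 are distinct squarefree integers > 1 with 26931 not a perfect square). To show equality we compute the minimal polynomial of γ. From γ = √191 + √141: γ^2 = 191 + 2√(26931) + 141 = 332 + 2√(26931), so γ^2 - 332 = 2√(26931); squaring, (γ^2 - 332)^2 = 4·26931, i.e. γ^4 - 664γ^2 + 110224 - 107724 = 0, i.e. γ^4 - 664γ^2 + 2500 = 0. So γ is a root of x^4 - 664x^2 + 2500. This polynomial is irreducible over Q: it has no rational root (each ±√191 ± √141 is irrational), and any factorization into two quadratics over Q would force √(26931) ∈ Q (pairing opposite roots) or √191, √141 ∈ Q (other pairings), all impossible. Hence [Q(γ):Q] = 4 = [Q(√191, √141):Q], so Q(γ) = Q(√191, √141).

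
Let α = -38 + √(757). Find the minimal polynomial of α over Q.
m_α(x) = x^2 + 76x + 687

From α + 38 = √(757), squaring gives (α + 38)^2 = 757, i.e. α^2 + 76α + 1444 = 757, so α^2 + 76α + 687 = 0. The discriminant of x^2 + 76x + 687 is (76)^2 - 4·(687) = 5776 - 2748 = 3028, and 4·(757) is not a perfect square in Q since 757 is squarefree and ≠ 1. Hence x^2 + 76x + 687 is irreducible over Q and is the minimal polynomial of α.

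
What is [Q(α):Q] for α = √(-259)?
[Q(α):Q] = 2

[Q(α):Q] equals the degree of the minimal polynomial of α. Here α^2 = -259 and x^2 + 259 is irreducible (d = -259 is squarefree, ≠ 1, hence not a square), so deg(m_α) = 2. Thus [Q(α):Q] = 2.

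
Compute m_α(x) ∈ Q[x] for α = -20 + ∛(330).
m_α(x) = x^3 + 60x^2 + 1200x + 7670

Set β = α + 20 = ∛(330), so β^3 = 330. Then (α + 20)^3 - 330 = 0, i.e. α is a root of g(x) = (x + 20)^3 - 330 = x^3 + 60x^2 + 1200x + 7670. Since g(x) = h(x + 20) where h(x) = x^3 - 330, and h is irreducible over Q (because 330 is not a perfect cube, so h has no rational root, and a monic cubic with no rational root is irreducible), g is also irreducible (irreducibility is preserved under the substitution x → x + 20). Hence m_α(x) = x^3 + 60x^2 + 1200x + 7670.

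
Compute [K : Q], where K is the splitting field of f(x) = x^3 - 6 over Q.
[K : Q] = 6

The roots of x^3 - 6 are ∛6, ω∛6, ω^2∛6 where ω = e^(2πi/3) is a primitive cube root of unity, so K = Q(∛6, ω). Now [Q(∛6):Q] = 3 (since 6 is not a perfect cube, x^3 - 6 is irreducible) and [Q(ω):Q] = 2. Both 2 and 3 divide [K:Q], and [K:Q] ≤ 3·2 = 6, so [K:Q] = 6. (Equivalently: Q(∛6) ⊂ R but ω ∉ R, so [K : Q(∛6)] = 2.)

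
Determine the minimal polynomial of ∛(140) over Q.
m_α(x) = x^3 - 140

α satisfies α^3 = 140, so x^3 - 140 annihilates α. By the rational root test, a rational root p/q (in lowest terms) of x^3 - 140 would satisfy p^3 = 140 q^3, forcing q = 1 and p^3 = 140; but 140 is not a perfect cube, contradiction. A monic cubic over Q with no rational root is irreducible (any nontrivial factorization would include a linear factor). Hence x^3 - 140 is the minimal polynomial of α, and in particular [Q(α):Q] = 3.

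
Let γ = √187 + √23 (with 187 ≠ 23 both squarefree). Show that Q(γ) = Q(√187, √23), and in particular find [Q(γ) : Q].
[Q(γ) : Q] = 4 (equivalently, Q(γ) = Q(√187, √23))

Obviously Q(γ) ⊆ Q(√187, √23), and [Q(√187, √23):Q] = 4 (since 187, 23 are distinct squarefree integers > 1 with 4301 not a perfect square). To show equality we compute the minimal polynomial of γ. From γ = √187 + √23: γ^2 = 187 + 2√(4301) + 23 = 210 + 2√(4301), so γ^2 - 210 = 2√(4301); squaring, (γ^2 - 210)^2 = 4·4301, i.e. γ^4 - 420γ^2 + 44100 - 17204 = 0, i.e. γ^4 - 420γ^2 + 26896 = 0. So γ is a root of x^4 - 420x^2 + 26896. This polynomial is irreducible over Q: it has no rational root (each ±√187 ± √23 is irrational), and any factorization into two quadratics over Q would force √(4301) ∈ Q (pairing opposite roots) or √187, √23 ∈ Q (other pairings), all impossible. Hence [Q(γ):Q] = 4 = [Q(√187, √23):Q], so Q(γ) = Q(√187, √23).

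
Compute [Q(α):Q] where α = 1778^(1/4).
[Q(α):Q] = 4

α is a root of x^4 - 1778. By Eisenstein's criterion at the prime p = 2 (which divides the constant term 1778 but p^2 = 4 does not, since 1778 is squarefree), x^4 - 1778 is irreducible over Q. Hence [Q(α):Q] = 4.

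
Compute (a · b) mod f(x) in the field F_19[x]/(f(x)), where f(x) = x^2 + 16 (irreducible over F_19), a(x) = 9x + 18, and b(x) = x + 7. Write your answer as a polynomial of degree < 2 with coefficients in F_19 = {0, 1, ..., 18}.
a · b ≡ 5x + 1 (mod f(x))

Multiply in F_19[x]: a(x)·b(x) = (9x + 18)·(x + 7) = 9x^2 + 5x + 12. This has degree ≥ 2, so divide by f(x) over F_19: 9x^2 + 5x + 12 = (9)·(x^2 + 16) + (5x + 1). Hence a·b ≡ 5x + 1 (mod f). (F_19[x]/(f) is a field with 19^2 = 361 elements since f is irreducible of degree 2.)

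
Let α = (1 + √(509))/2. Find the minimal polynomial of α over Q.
m_α(x) = x^2 - x - 127

From 2α - 1 = √(509), squaring gives (2α - 1)^2 = 509, i.e. 4α^2 - 4α + 1 = 509, so α^2 - α + (1 - 509)/4 = 0. Since 509 ≡ 1 (mod 4), (1 - 509)/4 = -127 ∈ Z. The polynomial x^2 - x - 127 has discriminant 1 - 4·(-127) = 509, which is not a perfect square in Q (d = 509 is squarefree and ≠ 1), so x^2 - x - 127 is irreducible over Q. It is the minimal polynomial of α.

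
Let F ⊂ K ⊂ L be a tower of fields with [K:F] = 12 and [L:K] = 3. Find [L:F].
[L:F] = 36

The tower law says that for any tower of field extensions F ⊂ K ⊂ L with finite degrees, [L:F] = [L:K] · [K:F]. Here this gives [L:F] = 3 · 12 = 36.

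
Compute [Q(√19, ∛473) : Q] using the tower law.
[Q(√19, ∛473) : Q] = 6

Let L = Q(√19, ∛473). Since Q(√19) ⊂ L and [Q(√19):Q] = 2, the tower law gives 2 | [L:Q]. Likewise Q(∛473) ⊂ L with [Q(∛473):Q] = 3 (because 473 is not a perfect cube), so 3 | [L:Q]. As gcd(2,3) = 1, [L:Q] is divisible by 6. Conversely L is generated over Q by √19 and ∛473, so [L:Q] ≤ 2·3 = 6. Therefore [Q(√19, ∛473) : Q] = 6.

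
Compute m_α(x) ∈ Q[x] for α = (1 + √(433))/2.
m_α(x) = x^2 - x - 108

From 2α - 1 = √(433), squaring gives (2α - 1)^2 = 433, i.e. 4α^2 - 4α + 1 = 433, so α^2 - α + (1 - 433)/4 = 0. Since 433 ≡ 1 (mod 4), (1 - 433)/4 = -108 ∈ Z. The polynomial x^2 - x - 108 has discriminant 1 - 4·(-108) = 433, which is not a perfect square in Q (d = 433 is squarefree and ≠ 1), so x^2 - x - 108 is irreducible over Q. It is the minimal polynomial of α.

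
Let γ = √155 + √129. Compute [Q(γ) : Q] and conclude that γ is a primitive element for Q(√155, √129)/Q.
[Q(γ) : Q] = 4 (equivalently, Q(γ) = Q(√155, √129))

Obviously Q(γ) ⊆ Q(√155, √129), and [Q(√155, √129):Q] = 4 (since 155, 129 are distinct squarefree integers > 1 with 19995 not a perfect square). To show equality we compute the minimal polynomial of γ. From γ = √155 + √129: γ^2 = 155 + 2√(19995) + 129 = 284 + 2√(19995), so γ^2 - 284 = 2√(19995); squaring, (γ^2 - 284)^2 = 4·19995, i.e. γ^4 - 568γ^2 + 80656 - 79980 = 0, i.e. γ^4 - 568γ^2 + 676 = 0. So γ is a root of x^4 - 568x^2 + 676. This polynomial is irreducible over Q: it has no rational root (each ±√155 ± √129 is irrational), and any factorization into two quadratics over Q would force √(19995) ∈ Q (pairing opposite roots) or √155, √129 ∈ Q (other pairings), all impossible. Hence [Q(γ):Q] = 4 = [Q(√155, √129):Q], so Q(γ) = Q(√155, √129).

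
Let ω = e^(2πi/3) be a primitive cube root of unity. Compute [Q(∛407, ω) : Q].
[Q(∛407, ω) : Q] = 6

[Q(∛407):Q] = 3 (min poly x^3 - 407, irreducible since 407 is not a perfect cube). [Q(ω):Q] = 2 (min poly x^2 + x + 1). Since Q(∛407) ⊂ R and ω ∉ R, we have ω ∉ Q(∛407), so x^2 + x + 1 remains irreducible over Q(∛407) and [Q(∛407, ω) : Q(∛407)] = 2. By the tower law, [Q(∛407, ω) : Q] = 3 · 2 = 6. (In fact Q(∛407, ω) is the splitting field of x^3 - 407 over Q.)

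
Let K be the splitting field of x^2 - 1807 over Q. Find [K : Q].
[K : Q] = 2

f(x) = x^2 - 1807 factors as (x - √1807)(x + √1807). The splitting field is K = Q(√1807). Since 1807 is squarefree and > 1, it is not a perfect square, so x^2 - 1807 is irreducible over Q and [Q(√1807) : Q] = 2. Hence [K : Q] = 2.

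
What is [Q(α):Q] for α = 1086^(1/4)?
[Q(α):Q] = 4

α is a root of x^4 - 1086. By Eisenstein's criterion at the prime p = 2 (which divides the constant term 1086 but p^2 = 4 does not, since 1086 is squarefree), x^4 - 1086 is irreducible over Q. Hence [Q(α):Q] = 4.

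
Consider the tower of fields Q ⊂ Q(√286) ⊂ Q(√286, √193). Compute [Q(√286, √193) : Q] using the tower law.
[Q(√286, √193) : Q] = 4

[Q(√286):Q] = 2 (min poly x^2 - 286, irreducible since 286 is squarefree > 1). For the top step, suppose √193 ∈ Q(√286), say √193 = c + d√286 with c, d ∈ Q. Squaring: 193 = c^2 + 286d^2 + 2cd√286. Since √286 ∉ Q this forces 2cd = 0. If d = 0 then √193 = c ∈ Q, contradicting 193 squarefree > 1. If c = 0 then 193 = 286d^2, so 286·193 = (286d)^2 is a perfect square in Q — but 286·193 = 55198 is not a perfect square (since 286 and 193 are distinct squarefree integers). Contradiction. Hence √193 ∉ Q(√286), so x^2 - 193 stays irreducible over Q(√286) and [Q(√286, √193) : Q(√286)] = 2. By the tower law, [Q(√286, √193) : Q] = 2 · 2 = 4.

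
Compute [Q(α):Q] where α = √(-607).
[Q(α):Q] = 2

[Q(α):Q] equals the degree of the minimal polynomial of α. Here α^2 = -607 and x^2 + 607 is irreducible (d = -607 is squarefree, ≠ 1, hence not a square), so deg(m_α) = 2. Thus [Q(α):Q] = 2.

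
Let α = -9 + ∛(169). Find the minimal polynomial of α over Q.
m_α(x) = x^3 + 27x^2 + 243x + 560

Set β = α + 9 = ∛(169), so β^3 = 169. Then (α + 9)^3 - 169 = 0, i.e. α is a root of g(x) = (x + 9)^3 - 169 = x^3 + 27x^2 + 243x + 560. Since g(x) = h(x + 9) where h(x) = x^3 - 169, and h is irreducible over Q (because 169 is not a perfect cube, so h has no rational root, and a monic cubic with no rational root is irreducible), g is also irreducible (irreducibility is preserved under the substitution x → x + 9). Hence m_α(x) = x^3 + 27x^2 + 243x + 560.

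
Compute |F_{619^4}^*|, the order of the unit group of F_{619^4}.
|F_{619^4}^*| = 146812351920

F_{619^4} has 619^4 = 146812351921 elements; its multiplicative group consists of all nonzero elements, so |F_{619^4}^*| = 146812351921 - 1 = 146812351920. (It is cyclic since any finite subgroup of the multiplicative group of a field is cyclic.)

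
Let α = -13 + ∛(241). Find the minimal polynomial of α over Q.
m_α(x) = x^3 + 39x^2 + 507x + 1956

Set β = α + 13 = ∛(241), so β^3 = 241. Then (α + 13)^3 - 241 = 0, i.e. α is a root of g(x) = (x + 13)^3 - 241 = x^3 + 39x^2 + 507x + 1956. Since g(x) = h(x + 13) where h(x) = x^3 - 241, and h is irreducible over Q (because 241 is not a perfect cube, so h has no rational root, and a monic cubic with no rational root is irreducible), g is also irreducible (irreducibility is preserved under the substitution x → x + 13). Hence m_α(x) = x^3 + 39x^2 + 507x + 1956.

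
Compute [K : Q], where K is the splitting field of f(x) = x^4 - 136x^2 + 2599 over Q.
[K : Q] = 4

Solving the quadratic in x^2: x^2 = (136 ± √(136^2 - 4·2599))/2 = (136 ± √8100)/2 = (136 ± 90)/2, giving x^2 = 23 or x^2 = 113. So f(x) = (x^2 - 23)(x^2 - 113) and the roots of f are ±√23, ±√113. Hence the splitting field is K = Q(√23, √113). Since 23 and 113 are distinct squarefree integers > 1, their product 2599 is not a perfect square, so √113 ∉ Q(√23). By the tower law [K:Q] = [Q(√23,√113):Q(√23)] · [Q(√23):Q] = 2 · 2 = 4.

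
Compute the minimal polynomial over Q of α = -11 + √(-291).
m_α(x) = x^2 + 22x + 412

From α + 11 = √(-291), squaring gives (α + 11)^2 = -291, i.e. α^2 + 22α + 121 = -291, so α^2 + 22α + 412 = 0. The discriminant of x^2 + 22x + 412 is (22)^2 - 4·(412) = 484 - 1648 = -1164, and 4·(-291) is not a perfect square in Q since -291 is squarefree and ≠ 1. Hence x^2 + 22x + 412 is irreducible over Q and is the minimal polynomial of α.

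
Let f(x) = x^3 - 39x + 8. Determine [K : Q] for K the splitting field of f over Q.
[K : Q] = 6

By the rational root test, any rational root of the monic integer polynomial f(x) = x^3 - 39x + 8 must be an integer dividing the constant term 8, i.e. one of ±{1, 2, 4, 8}. Evaluating: f(1) = -30, f(-1) = 46, f(2) = -62, f(-2) = 78, f(4) = -84, f(-4) = 100, f(8) = 208, f(-8) = -192; none is 0, so f has no rational root and is therefore irreducible over Q (a cubic with no linear factor over a field is irreducible). For an irreducible cubic, the Galois group is A_3 or S_3 according as the discriminant disc(f) = -4a^3 - 27b^2 = -4·(-39)^3 - 27·(8)^2 = 235548 is or is not a square in Q. Here disc(f) = 235548 is not a perfect square in Q, so the Galois group of f over Q is not contained in A_3 and must be all of S_3. The splitting field has degree |S_3| = 6 over Q, so [K : Q] = 6.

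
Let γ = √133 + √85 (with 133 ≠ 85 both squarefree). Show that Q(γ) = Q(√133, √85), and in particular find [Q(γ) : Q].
[Q(γ) : Q] = 4 (equivalently, Q(γ) = Q(√133, √85))

Obviously Q(γ) ⊆ Q(√133, √85), and [Q(√133, √85):Q] = 4 (since 133, 85 are distinct squarefree integers > 1 with 11305 not a perfect square). To show equality we compute the minimal polynomial of γ. From γ = √133 + √85: γ^2 = 133 + 2√(11305) + 85 = 218 + 2√(11305), so γ^2 - 218 = 2√(11305); squaring, (γ^2 - 218)^2 = 4·11305, i.e. γ^4 - 436γ^2 + 47524 - 45220 = 0, i.e. γ^4 - 436γ^2 + 2304 = 0. So γ is a root of x^4 - 436x^2 + 2304. This polynomial is irreducible over Q: it has no rational root (each ±√133 ± √85 is irrational), and any factorization into two quadratics over Q would force √(11305) ∈ Q (pairing opposite roots) or √133, √85 ∈ Q (other pairings), all impossible. Hence [Q(γ):Q] = 4 = [Q(√133, √85):Q], so Q(γ) = Q(√133, √85).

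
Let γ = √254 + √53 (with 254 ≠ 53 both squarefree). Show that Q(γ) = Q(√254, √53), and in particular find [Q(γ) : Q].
[Q(γ) : Q] = 4 (equivalently, Q(γ) = Q(√254, √53))

Obviously Q(γ) ⊆ Q(√254, √53), and [Q(√254, √53):Q] = 4 (since 254, 53 are distinct squarefree integers > 1 with 13462 not a perfect square). To show equality we compute the minimal polynomial of γ. From γ = √254 + √53: γ^2 = 254 + 2√(13462) + 53 = 307 + 2√(13462), so γ^2 - 307 = 2√(13462); squaring, (γ^2 - 307)^2 = 4·13462, i.e. γ^4 - 614γ^2 + 94249 - 53848 = 0, i.e. γ^4 - 614γ^2 + 40401 = 0. So γ is a root of x^4 - 614x^2 + 40401. This polynomial is irreducible over Q: it has no rational root (each ±√254 ± √53 is irrational), and any factorization into two quadratics over Q would force √(13462) ∈ Q (pairing opposite roots) or √254, √53 ∈ Q (other pairings), all impossible. Hence [Q(γ):Q] = 4 = [Q(√254, √53):Q], so Q(γ) = Q(√254, √53).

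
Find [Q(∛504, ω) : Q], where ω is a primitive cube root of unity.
[Q(∛504, ω) : Q] = 6

[Q(∛504):Q] = 3 (min poly x^3 - 504, irreducible since 504 is not a perfect cube). [Q(ω):Q] = 2 (min poly x^2 + x + 1). Since Q(∛504) ⊂ R and ω ∉ R, we have ω ∉ Q(∛504), so x^2 + x + 1 remains irreducible over Q(∛504) and [Q(∛504, ω) : Q(∛504)] = 2. By the tower law, [Q(∛504, ω) : Q] = 3 · 2 = 6. (In fact Q(∛504, ω) is the splitting field of x^3 - 504 over Q.)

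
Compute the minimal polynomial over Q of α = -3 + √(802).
m_α(x) = x^2 + 6x - 793

From α + 3 = √(802), squaring gives (α + 3)^2 = 802, i.e. α^2 + 6α + 9 = 802, so α^2 + 6α - 793 = 0. The discriminant of x^2 + 6x - 793 is (6)^2 - 4·(-793) = 36 + 3172 = 3208, and 4·(802) is not a perfect square in Q since 802 is squarefree and ≠ 1. Hence x^2 + 6x - 793 is irreducible over Q and is the minimal polynomial of α.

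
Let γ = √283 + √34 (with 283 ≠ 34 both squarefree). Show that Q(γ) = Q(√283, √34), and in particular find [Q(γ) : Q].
[Q(γ) : Q] = 4 (equivalently, Q(γ) = Q(√283, √34))

Obviously Q(γ) ⊆ Q(√283, √34), and [Q(√283, √34):Q] = 4 (since 283, 34 are distinct squarefree integers > 1 with 9622 not a perfect square). To show equality we compute the minimal polynomial of γ. From γ = √283 + √34: γ^2 = 283 + 2√(9622) + 34 = 317 + 2√(9622), so γ^2 - 317 = 2√(9622); squaring, (γ^2 - 317)^2 = 4·9622, i.e. γ^4 - 634γ^2 + 100489 - 38488 = 0, i.e. γ^4 - 634γ^2 + 62001 = 0. So γ is a root of x^4 - 634x^2 + 62001. This polynomial is irreducible over Q: it has no rational root (each ±√283 ± √34 is irrational), and any factorization into two quadratics over Q would force √(9622) ∈ Q (pairing opposite roots) or √283, √34 ∈ Q (other pairings), all impossible. Hence [Q(γ):Q] = 4 = [Q(√283, √34):Q], so Q(γ) = Q(√283, √34).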